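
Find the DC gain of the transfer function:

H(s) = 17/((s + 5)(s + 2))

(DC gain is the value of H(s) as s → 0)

DC gain = H(0) = 17/(5 × 2) = 17/10 = 1.7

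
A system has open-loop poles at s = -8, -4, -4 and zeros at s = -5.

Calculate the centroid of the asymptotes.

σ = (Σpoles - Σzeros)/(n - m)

σ = (Σpoles - Σzeros)/(n - m) = (-16 - (-5))/(3 - 1) = -11/2 = -5.5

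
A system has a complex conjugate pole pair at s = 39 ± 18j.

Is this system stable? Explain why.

Real part of poles is 39 (> 0, right half-plane). Unstable.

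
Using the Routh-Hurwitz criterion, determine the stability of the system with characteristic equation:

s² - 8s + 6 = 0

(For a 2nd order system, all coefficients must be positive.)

Coefficients: 1, -8, 6. b=-8 not positive, so system is unstable.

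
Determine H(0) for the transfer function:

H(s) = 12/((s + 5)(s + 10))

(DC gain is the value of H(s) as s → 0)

DC gain = H(0) = 12/(5 × 10) = 12/50 = 0.24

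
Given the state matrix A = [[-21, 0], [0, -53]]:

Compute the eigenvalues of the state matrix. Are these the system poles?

For diagonal matrix, eigenvalues are diagonal entries: λ₁ = -21, λ₂ = -53. Eigenvalues of A = system poles.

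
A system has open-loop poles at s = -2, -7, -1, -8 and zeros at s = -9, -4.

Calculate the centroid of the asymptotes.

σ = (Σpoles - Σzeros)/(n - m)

σ = (Σpoles - Σzeros)/(n - m) = (-18 - (-13))/(4 - 2) = -5/2 = -2.5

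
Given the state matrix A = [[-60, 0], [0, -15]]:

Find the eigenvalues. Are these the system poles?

For diagonal matrix, eigenvalues are diagonal entries: λ₁ = -60, λ₂ = -15. Eigenvalues of A = system poles.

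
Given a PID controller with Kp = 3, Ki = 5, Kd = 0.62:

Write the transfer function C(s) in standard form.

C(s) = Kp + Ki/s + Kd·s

Substituting values: C(s) = 3 + 5/s + 0.62s = (0.62s² + 3s + 5)/s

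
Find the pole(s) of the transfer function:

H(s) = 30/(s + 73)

Pole is where denominator = 0: s + 73 = 0, so s = -73.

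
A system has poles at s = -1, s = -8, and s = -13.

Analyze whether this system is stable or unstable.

All poles are in the left half-plane. System is stable.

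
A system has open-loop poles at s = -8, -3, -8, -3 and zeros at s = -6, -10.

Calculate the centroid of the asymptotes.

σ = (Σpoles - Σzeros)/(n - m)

σ = (Σpoles - Σzeros)/(n - m) = (-22 - (-16))/(4 - 2) = -6/2 = -3.0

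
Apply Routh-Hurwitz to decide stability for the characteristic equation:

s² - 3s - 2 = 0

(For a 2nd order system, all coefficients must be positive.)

Coefficients: 1, -3, -2. b=-3, c=-2 not positive, so system is unstable.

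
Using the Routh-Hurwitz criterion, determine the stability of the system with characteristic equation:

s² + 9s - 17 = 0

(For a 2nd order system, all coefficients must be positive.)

Coefficients: 1, 9, -17. c=-17 not positive, so system is unstable.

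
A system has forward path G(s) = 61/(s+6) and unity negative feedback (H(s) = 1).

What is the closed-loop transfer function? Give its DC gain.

T(s) = G/(1+GH) = [61/(s+6)] / [1 + 61/(s+6)] = 61/(s+6+61) = 61/(s+67). DC gain = 61/67 = 0.9104.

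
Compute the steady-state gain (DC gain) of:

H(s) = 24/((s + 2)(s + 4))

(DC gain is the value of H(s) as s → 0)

DC gain = H(0) = 24/(2 × 4) = 24/8 = 3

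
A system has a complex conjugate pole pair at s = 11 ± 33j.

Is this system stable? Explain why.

Real part of poles is 11 (> 0, right half-plane). Unstable.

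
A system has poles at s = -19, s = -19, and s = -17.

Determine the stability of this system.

All poles are in the left half-plane. System is stable.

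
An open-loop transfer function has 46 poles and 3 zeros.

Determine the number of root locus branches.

Root locus has n branches where n = number of poles = 46.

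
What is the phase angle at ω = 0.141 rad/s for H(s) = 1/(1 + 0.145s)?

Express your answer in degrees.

Phase = -arctan(ωτ) = -arctan(0.141 × 0.145) = -1.2°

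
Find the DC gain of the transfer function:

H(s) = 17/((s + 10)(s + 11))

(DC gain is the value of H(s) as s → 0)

DC gain = H(0) = 17/(10 × 11) = 17/110 = 0.1545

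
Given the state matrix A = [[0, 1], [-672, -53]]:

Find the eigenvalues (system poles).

det(A - λI) = λ² - (-53)λ + 672 = (λ - (-32))(λ - (-21)). Eigenvalues: -32, -21.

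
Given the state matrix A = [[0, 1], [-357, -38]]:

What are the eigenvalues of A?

det(A - λI) = λ² - (-38)λ + 357 = (λ - (-17))(λ - (-21)). Eigenvalues: -17, -21.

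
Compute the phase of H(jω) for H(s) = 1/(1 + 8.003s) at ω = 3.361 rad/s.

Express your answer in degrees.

Phase = -arctan(ωτ) = -arctan(3.361 × 8.003) = -87.9°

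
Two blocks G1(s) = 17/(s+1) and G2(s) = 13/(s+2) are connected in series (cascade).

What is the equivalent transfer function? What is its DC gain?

Series: multiply transfer functions. G_eq = 17/(s+1) × 13/(s+2) = 221/((s+1)(s+2)). DC gain = 221/(1×2) = 110.5.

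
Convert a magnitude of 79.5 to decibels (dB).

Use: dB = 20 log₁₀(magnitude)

dB = 20 log₁₀(79.5) = 38.0 dB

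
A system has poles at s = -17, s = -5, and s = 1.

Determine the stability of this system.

Pole(s) at s = 1 are not in the left half-plane. System is unstable.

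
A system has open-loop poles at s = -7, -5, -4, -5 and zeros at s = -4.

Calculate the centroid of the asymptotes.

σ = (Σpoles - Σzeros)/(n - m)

σ = (Σpoles - Σzeros)/(n - m) = (-21 - (-4))/(4 - 1) = -17/3 = -5.67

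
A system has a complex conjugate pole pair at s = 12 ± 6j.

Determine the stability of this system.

Real part of poles is 12 (> 0, right half-plane). Unstable.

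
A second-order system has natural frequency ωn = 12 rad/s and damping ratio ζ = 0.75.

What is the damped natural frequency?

ωd = ωn√(1 - ζ²) = 12√(1 - 0.75²) = 7.94 rad/s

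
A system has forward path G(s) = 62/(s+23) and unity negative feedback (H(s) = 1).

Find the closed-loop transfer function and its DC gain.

T(s) = G/(1+GH) = [62/(s+23)] / [1 + 62/(s+23)] = 62/(s+23+62) = 62/(s+85). DC gain = 62/85 = 0.7294.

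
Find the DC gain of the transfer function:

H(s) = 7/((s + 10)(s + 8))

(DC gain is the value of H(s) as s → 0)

DC gain = H(0) = 7/(10 × 8) = 7/80 = 0.0875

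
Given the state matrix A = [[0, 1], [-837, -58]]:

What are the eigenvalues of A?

det(A - λI) = λ² - (-58)λ + 837 = (λ - (-31))(λ - (-27)). Eigenvalues: -31, -27.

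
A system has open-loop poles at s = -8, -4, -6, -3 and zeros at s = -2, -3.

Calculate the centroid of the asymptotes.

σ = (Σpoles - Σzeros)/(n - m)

σ = (Σpoles - Σzeros)/(n - m) = (-21 - (-5))/(4 - 2) = -16/2 = -8.0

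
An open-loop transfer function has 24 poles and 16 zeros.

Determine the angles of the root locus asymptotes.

n - m = 24 - 16 = 8. Angles: θk = (2k + 1)·180°/8 = 22.5°, 67.5°, 112.5°, 157.5°, 202.5°, 247.5°, 292.5°, 337.5°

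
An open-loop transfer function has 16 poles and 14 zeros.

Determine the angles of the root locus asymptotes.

n - m = 16 - 14 = 2. Angles: θk = (2k + 1)·180°/2 = 90°, 270°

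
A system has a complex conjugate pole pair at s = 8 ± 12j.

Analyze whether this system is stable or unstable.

Real part of poles is 8 (> 0, right half-plane). Unstable.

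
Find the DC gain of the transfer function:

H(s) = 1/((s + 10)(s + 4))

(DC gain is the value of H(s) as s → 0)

DC gain = H(0) = 1/(10 × 4) = 1/40 = 0.025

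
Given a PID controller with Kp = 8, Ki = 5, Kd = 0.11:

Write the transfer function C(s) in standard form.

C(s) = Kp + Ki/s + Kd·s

Substituting values: C(s) = 8 + 5/s + 0.11s = (0.11s² + 8s + 5)/s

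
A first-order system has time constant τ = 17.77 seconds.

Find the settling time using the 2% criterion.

For first-order system, 2% settling time ≈ 4τ = 4 × 17.77 = 71.08 s.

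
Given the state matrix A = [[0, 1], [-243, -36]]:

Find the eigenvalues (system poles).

det(A - λI) = λ² - (-36)λ + 243 = (λ - (-9))(λ - (-27)). Eigenvalues: -9, -27.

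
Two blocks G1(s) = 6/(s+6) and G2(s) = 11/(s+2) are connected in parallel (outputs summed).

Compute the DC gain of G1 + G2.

Parallel: G_eq = G1 + G2. DC gain = G1(0) + G2(0) = 6/6 + 11/2 = 1 + 5.5 = 6.5.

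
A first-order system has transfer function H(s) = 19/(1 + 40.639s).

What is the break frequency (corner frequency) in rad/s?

Corner frequency = 1/τ = 1/40.639 = 0.025 rad/s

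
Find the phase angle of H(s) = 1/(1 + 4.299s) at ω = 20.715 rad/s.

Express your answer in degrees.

Phase = -arctan(ωτ) = -arctan(20.715 × 4.299) = -89.4°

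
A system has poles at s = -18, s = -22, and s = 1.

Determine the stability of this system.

Pole(s) at s = 1 are not in the left half-plane. System is unstable.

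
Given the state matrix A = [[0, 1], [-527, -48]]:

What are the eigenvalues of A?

det(A - λI) = λ² - (-48)λ + 527 = (λ - (-31))(λ - (-17)). Eigenvalues: -31, -17.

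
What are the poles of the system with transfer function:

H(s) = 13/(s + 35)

Pole is where denominator = 0: s + 35 = 0, so s = -35.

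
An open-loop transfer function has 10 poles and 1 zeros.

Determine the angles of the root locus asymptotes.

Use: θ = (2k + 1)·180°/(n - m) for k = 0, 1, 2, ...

n - m = 10 - 1 = 9. Angles: θk = (2k + 1)·180°/9 = 20°, 60°, 100°, 140°, 180°, 220°, 260°, 300°, 340°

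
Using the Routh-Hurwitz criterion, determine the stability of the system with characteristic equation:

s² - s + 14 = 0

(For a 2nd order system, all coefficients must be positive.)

Coefficients: 1, -1, 14. b=-1 not positive, so system is unstable.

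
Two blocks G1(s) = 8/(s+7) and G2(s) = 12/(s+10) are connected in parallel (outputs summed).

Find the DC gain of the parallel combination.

Parallel: G_eq = G1 + G2. DC gain = G1(0) + G2(0) = 8/7 + 12/10 = 1.1429 + 1.2 = 2.3429.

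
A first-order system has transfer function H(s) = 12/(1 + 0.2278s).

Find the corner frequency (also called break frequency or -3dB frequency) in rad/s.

Corner frequency = 1/τ = 1/0.2278 = 4.39 rad/s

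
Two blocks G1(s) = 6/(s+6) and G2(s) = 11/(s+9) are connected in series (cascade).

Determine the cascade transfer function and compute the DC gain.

Series: multiply transfer functions. G_eq = 6/(s+6) × 11/(s+9) = 66/((s+6)(s+9)). DC gain = 66/(6×9) = 1.2222.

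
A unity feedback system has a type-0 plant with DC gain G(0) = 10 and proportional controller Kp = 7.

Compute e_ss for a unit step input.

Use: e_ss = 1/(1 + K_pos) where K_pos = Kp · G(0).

K_pos = Kp · G(0) = 7 × 10 = 70. e_ss = 1/(1 + 70) = 0.0141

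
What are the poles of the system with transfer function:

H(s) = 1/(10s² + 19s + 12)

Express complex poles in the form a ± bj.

Discriminant = 19² - 4×10×12 = 361 - 480 = -119 < 0, so the poles are a complex conjugate pair s = (-19 ± j√119)/(2×10). Real part = -19/(2×10) = -19/20 = -0.95; imaginary part = ±√119/(2×10) ≈ 0.5454. Poles: s = -0.95 ± 0.5454j.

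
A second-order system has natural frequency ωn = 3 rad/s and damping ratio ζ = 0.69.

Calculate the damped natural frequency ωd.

ωd = ωn√(1 - ζ²) = 3√(1 - 0.69²) = 2.17 rad/s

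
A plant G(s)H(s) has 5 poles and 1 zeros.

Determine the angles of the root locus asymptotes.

n - m = 5 - 1 = 4. Angles: θk = (2k + 1)·180°/4 = 45°, 135°, 225°, 315°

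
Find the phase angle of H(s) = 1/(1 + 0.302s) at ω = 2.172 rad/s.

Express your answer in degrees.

Phase = -arctan(ωτ) = -arctan(2.172 × 0.302) = -33.3°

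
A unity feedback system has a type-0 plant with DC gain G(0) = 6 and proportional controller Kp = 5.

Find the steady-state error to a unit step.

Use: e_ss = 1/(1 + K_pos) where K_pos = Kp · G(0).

K_pos = Kp · G(0) = 5 × 6 = 30. e_ss = 1/(1 + 30) = 0.0323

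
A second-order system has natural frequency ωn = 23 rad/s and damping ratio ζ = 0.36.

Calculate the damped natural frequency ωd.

ωd = ωn√(1 - ζ²) = 23√(1 - 0.36²) = 21.46 rad/s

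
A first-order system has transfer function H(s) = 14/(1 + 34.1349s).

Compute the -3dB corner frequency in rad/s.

Corner frequency = 1/τ = 1/34.1349 = 0.029 rad/s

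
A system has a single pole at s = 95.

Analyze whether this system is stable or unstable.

Pole at s = 95 is in the right half-plane. Unstable.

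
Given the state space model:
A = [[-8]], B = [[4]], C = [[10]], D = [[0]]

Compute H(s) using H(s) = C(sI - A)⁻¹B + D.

(sI - A)⁻¹ = 1/(s + 8). H(s) = 10 × 4/(s + 8) + 0 = 40/(s + 8).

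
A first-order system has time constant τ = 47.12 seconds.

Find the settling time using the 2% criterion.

For first-order system, 2% settling time ≈ 4τ = 4 × 47.12 = 188.48 s.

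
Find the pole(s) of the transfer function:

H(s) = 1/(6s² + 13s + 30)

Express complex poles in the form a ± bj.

Discriminant = 13² - 4×6×30 = 169 - 720 = -551 < 0, so the poles are a complex conjugate pair s = (-13 ± j√551)/(2×6). Real part = -13/(2×6) = -13/12 ≈ -1.0833; imaginary part = ±√551/(2×6) ≈ 1.9561. Poles: s = -1.0833 ± 1.9561j.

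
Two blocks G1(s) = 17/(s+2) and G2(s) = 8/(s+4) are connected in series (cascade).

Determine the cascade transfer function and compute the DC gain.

Series: multiply transfer functions. G_eq = 17/(s+2) × 8/(s+4) = 136/((s+2)(s+4)). DC gain = 136/(2×4) = 17.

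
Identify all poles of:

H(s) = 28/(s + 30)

Pole is where denominator = 0: s + 30 = 0, so s = -30.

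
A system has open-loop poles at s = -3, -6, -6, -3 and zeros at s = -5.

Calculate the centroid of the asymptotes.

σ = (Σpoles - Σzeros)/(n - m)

σ = (Σpoles - Σzeros)/(n - m) = (-18 - (-5))/(4 - 1) = -13/3 = -4.33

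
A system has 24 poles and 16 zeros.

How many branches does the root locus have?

Root locus has n branches where n = number of poles = 24.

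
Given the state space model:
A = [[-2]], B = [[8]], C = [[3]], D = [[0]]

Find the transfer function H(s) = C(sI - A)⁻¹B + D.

(sI - A)⁻¹ = 1/(s + 2). H(s) = 3 × 8/(s + 2) + 0 = 24/(s + 2).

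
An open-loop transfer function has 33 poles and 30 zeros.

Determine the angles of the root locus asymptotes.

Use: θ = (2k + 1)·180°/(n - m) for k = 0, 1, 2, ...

n - m = 33 - 30 = 3. Angles: θk = (2k + 1)·180°/3 = 60°, 180°, 300°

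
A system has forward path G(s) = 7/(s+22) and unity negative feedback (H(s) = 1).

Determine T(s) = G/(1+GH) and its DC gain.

T(s) = G/(1+GH) = [7/(s+22)] / [1 + 7/(s+22)] = 7/(s+22+7) = 7/(s+29). DC gain = 7/29 = 0.2414.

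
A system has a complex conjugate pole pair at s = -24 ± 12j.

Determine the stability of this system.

Real part of poles is -24 (< 0, left half-plane). Stable.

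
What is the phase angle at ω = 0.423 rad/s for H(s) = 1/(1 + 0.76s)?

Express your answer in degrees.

Phase = -arctan(ωτ) = -arctan(0.423 × 0.76) = -17.8°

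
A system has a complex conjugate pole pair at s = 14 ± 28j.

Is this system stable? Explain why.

Real part of poles is 14 (> 0, right half-plane). Unstable.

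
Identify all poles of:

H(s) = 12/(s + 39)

Pole is where denominator = 0: s + 39 = 0, so s = -39.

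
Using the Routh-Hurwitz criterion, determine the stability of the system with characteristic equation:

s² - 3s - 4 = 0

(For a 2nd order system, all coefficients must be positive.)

Coefficients: 1, -3, -4. b=-3, c=-4 not positive, so system is unstable.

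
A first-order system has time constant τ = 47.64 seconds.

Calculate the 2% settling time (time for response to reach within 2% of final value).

For first-order system, 2% settling time ≈ 4τ = 4 × 47.64 = 190.56 s.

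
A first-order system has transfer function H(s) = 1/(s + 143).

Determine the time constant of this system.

For H(s) = 1/(s + 1/τ), the pole is at -1/τ = -143, so τ = 1/143 = 0.0070 s.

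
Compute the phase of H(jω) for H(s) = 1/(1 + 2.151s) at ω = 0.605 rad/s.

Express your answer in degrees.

Phase = -arctan(ωτ) = -arctan(0.605 × 2.151) = -52.5°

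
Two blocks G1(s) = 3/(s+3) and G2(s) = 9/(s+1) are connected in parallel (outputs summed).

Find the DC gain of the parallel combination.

Parallel: G_eq = G1 + G2. DC gain = G1(0) + G2(0) = 3/3 + 9/1 = 1 + 9 = 10.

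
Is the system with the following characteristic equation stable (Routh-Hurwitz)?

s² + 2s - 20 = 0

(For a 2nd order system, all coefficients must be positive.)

Coefficients: 1, 2, -20. c=-20 not positive, so system is unstable.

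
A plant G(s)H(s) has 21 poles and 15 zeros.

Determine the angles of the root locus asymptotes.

n - m = 21 - 15 = 6. Angles: θk = (2k + 1)·180°/6 = 30°, 90°, 150°, 210°, 270°, 330°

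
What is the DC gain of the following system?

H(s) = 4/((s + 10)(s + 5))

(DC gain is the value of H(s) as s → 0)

DC gain = H(0) = 4/(10 × 5) = 4/50 = 0.08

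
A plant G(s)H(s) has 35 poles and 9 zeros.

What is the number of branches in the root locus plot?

Root locus has n branches where n = number of poles = 35.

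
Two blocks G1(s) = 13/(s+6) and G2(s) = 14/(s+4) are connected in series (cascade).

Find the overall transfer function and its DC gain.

Series: multiply transfer functions. G_eq = 13/(s+6) × 14/(s+4) = 182/((s+6)(s+4)). DC gain = 182/(6×4) = 7.5833.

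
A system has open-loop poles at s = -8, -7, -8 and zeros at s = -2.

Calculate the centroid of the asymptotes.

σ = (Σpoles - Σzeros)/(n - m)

σ = (Σpoles - Σzeros)/(n - m) = (-23 - (-2))/(3 - 1) = -21/2 = -10.5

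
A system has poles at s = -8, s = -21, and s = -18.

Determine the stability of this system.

All poles are in the left half-plane. System is stable.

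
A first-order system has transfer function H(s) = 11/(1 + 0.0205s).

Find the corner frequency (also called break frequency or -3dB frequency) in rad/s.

Corner frequency = 1/τ = 1/0.0205 = 48.78 rad/s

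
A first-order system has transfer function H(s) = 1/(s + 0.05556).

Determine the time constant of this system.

For H(s) = 1/(s + 1/τ), the pole is at -1/τ = -0.05556, so τ = 1/0.05556 = 18 s.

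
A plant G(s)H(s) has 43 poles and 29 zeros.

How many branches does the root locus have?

Root locus has n branches where n = number of poles = 43.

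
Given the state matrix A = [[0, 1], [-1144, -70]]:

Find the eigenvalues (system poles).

det(A - λI) = λ² - (-70)λ + 1144 = (λ - (-44))(λ - (-26)). Eigenvalues: -44, -26.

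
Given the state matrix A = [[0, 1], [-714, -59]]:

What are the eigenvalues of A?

det(A - λI) = λ² - (-59)λ + 714 = (λ - (-42))(λ - (-17)). Eigenvalues: -42, -17.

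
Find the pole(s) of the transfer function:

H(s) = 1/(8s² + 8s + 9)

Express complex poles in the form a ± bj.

Discriminant = 8² - 4×8×9 = 64 - 288 = -224 < 0, so the poles are a complex conjugate pair s = (-8 ± j√224)/(2×8). Real part = -8/(2×8) = -8/16 = -0.5; imaginary part = ±√224/(2×8) ≈ 0.9354. Poles: s = -0.5 ± 0.9354j.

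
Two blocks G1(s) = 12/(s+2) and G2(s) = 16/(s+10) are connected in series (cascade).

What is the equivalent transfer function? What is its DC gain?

Series: multiply transfer functions. G_eq = 12/(s+2) × 16/(s+10) = 192/((s+2)(s+10)). DC gain = 192/(2×10) = 9.6.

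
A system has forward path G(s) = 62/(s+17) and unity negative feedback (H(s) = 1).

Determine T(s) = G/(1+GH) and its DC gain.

T(s) = G/(1+GH) = [62/(s+17)] / [1 + 62/(s+17)] = 62/(s+17+62) = 62/(s+79). DC gain = 62/79 = 0.7848.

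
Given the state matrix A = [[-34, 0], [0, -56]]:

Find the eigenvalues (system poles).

For diagonal matrix, eigenvalues are diagonal entries: λ₁ = -34, λ₂ = -56.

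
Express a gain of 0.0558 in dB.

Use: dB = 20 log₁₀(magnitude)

dB = 20 log₁₀(0.0558) = -25.1 dB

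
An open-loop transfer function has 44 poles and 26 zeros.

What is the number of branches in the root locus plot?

Root locus has n branches where n = number of poles = 44.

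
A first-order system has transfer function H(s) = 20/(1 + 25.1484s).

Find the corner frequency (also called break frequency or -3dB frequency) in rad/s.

Corner frequency = 1/τ = 1/25.1484 = 0.04 rad/s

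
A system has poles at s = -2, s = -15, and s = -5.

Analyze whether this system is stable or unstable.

All poles are in the left half-plane. System is stable.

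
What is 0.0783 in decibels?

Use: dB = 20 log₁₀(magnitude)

dB = 20 log₁₀(0.0783) = -22.1 dB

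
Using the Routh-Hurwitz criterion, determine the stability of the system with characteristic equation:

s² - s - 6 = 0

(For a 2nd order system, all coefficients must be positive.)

Coefficients: 1, -1, -6. b=-1, c=-6 not positive, so system is unstable.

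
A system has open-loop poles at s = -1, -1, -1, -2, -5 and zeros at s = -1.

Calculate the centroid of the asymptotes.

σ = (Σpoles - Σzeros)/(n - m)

σ = (Σpoles - Σzeros)/(n - m) = (-10 - (-1))/(5 - 1) = -9/4 = -2.25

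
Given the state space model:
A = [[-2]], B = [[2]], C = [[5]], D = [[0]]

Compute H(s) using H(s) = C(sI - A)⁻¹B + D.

(sI - A)⁻¹ = 1/(s + 2). H(s) = 5 × 2/(s + 2) + 0 = 10/(s + 2).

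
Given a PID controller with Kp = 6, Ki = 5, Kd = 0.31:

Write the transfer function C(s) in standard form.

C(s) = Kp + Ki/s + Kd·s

Substituting values: C(s) = 6 + 5/s + 0.31s = (0.31s² + 6s + 5)/s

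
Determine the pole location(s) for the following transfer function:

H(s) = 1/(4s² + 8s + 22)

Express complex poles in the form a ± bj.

Discriminant = 8² - 4×4×22 = 64 - 352 = -288 < 0, so the poles are a complex conjugate pair s = (-8 ± j√288)/(2×4). Real part = -8/(2×4) = -8/8 = -1; imaginary part = ±√288/(2×4) ≈ 2.1213. Poles: s = -1 ± 2.1213j.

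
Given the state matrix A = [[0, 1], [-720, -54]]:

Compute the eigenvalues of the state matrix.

det(A - λI) = λ² - (-54)λ + 720 = (λ - (-24))(λ - (-30)). Eigenvalues: -24, -30.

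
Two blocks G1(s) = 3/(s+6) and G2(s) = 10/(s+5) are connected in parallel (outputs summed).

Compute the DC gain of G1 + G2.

Parallel: G_eq = G1 + G2. DC gain = G1(0) + G2(0) = 3/6 + 10/5 = 0.5 + 2 = 2.5.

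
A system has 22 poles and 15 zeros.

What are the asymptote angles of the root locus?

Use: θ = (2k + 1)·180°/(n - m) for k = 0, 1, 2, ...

n - m = 22 - 15 = 7. Angles: θk = (2k + 1)·180°/7 = 25.71°, 77.14°, 128.57°, 180°, 231.43°, 282.86°, 334.29°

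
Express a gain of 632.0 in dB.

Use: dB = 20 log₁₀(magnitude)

dB = 20 log₁₀(632.0) = 56.0 dB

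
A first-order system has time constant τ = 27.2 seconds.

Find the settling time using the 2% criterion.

For first-order system, 2% settling time ≈ 4τ = 4 × 27.2 = 108.8 s.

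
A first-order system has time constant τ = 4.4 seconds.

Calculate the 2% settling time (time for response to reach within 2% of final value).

For first-order system, 2% settling time ≈ 4τ = 4 × 4.4 = 17.6 s.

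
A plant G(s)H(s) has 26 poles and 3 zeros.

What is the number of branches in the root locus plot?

Root locus has n branches where n = number of poles = 26.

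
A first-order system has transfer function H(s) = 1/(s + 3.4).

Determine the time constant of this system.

For H(s) = 1/(s + 1/τ), the pole is at -1/τ = -3.4, so τ = 1/3.4 = 0.2941 s.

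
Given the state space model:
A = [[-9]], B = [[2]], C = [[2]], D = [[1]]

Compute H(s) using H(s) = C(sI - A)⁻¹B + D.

(sI - A)⁻¹ = 1/(s + 9). H(s) = 2×2/(s + 9) + 1 = (s + 13)/(s + 9).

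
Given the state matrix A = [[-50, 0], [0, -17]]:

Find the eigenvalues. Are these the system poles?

For diagonal matrix, eigenvalues are diagonal entries: λ₁ = -50, λ₂ = -17. Eigenvalues of A = system poles.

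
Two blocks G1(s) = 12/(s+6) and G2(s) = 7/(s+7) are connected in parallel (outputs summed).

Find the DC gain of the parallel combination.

Parallel: G_eq = G1 + G2. DC gain = G1(0) + G2(0) = 12/6 + 7/7 = 2 + 1 = 3.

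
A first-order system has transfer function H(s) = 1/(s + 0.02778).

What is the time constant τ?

For H(s) = 1/(s + 1/τ), the pole is at -1/τ = -0.02778, so τ = 1/0.02778 = 36 s.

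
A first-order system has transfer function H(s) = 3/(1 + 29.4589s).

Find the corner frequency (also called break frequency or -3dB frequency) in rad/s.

Corner frequency = 1/τ = 1/29.4589 = 0.034 rad/s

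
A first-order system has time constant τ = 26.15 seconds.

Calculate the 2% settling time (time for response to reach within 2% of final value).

For first-order system, 2% settling time ≈ 4τ = 4 × 26.15 = 104.6 s.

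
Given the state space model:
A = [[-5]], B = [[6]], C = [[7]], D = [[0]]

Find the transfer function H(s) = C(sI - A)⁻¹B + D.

(sI - A)⁻¹ = 1/(s + 5). H(s) = 7 × 6/(s + 5) + 0 = 42/(s + 5).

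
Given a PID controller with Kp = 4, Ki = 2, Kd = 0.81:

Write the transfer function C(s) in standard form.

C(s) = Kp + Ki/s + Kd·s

Substituting values: C(s) = 4 + 2/s + 0.81s = (0.81s² + 4s + 2)/s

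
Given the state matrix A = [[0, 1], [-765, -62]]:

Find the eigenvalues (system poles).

det(A - λI) = λ² - (-62)λ + 765 = (λ - (-45))(λ - (-17)). Eigenvalues: -45, -17.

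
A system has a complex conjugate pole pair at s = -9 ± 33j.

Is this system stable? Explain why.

Real part of poles is -9 (< 0, left half-plane). Stable.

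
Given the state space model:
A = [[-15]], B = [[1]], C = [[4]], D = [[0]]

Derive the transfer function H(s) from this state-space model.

(sI - A)⁻¹ = 1/(s + 15). H(s) = 4 × 1/(s + 15) + 0 = 4/(s + 15).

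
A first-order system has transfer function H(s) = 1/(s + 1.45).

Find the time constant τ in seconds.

For H(s) = 1/(s + 1/τ), the pole is at -1/τ = -1.45, so τ = 1/1.45 = 0.6897 s.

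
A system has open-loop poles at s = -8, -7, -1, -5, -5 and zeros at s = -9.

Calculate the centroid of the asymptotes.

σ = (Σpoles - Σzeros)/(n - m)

σ = (Σpoles - Σzeros)/(n - m) = (-26 - (-9))/(5 - 1) = -17/4 = -4.25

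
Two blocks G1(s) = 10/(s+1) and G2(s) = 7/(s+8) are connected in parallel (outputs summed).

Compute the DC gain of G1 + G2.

Parallel: G_eq = G1 + G2. DC gain = G1(0) + G2(0) = 10/1 + 7/8 = 10 + 0.875 = 10.875.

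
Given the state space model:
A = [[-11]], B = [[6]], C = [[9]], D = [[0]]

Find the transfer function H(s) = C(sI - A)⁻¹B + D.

(sI - A)⁻¹ = 1/(s + 11). H(s) = 9 × 6/(s + 11) + 0 = 54/(s + 11).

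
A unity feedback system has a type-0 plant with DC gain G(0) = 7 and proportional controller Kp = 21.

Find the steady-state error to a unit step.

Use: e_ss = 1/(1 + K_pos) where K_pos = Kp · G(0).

K_pos = Kp · G(0) = 21 × 7 = 147. e_ss = 1/(1 + 147) = 0.0068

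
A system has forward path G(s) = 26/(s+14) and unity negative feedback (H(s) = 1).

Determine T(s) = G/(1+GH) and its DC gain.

T(s) = G/(1+GH) = [26/(s+14)] / [1 + 26/(s+14)] = 26/(s+14+26) = 26/(s+40). DC gain = 26/40 = 0.65.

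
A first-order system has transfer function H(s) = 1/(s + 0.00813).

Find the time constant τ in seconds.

For H(s) = 1/(s + 1/τ), the pole is at -1/τ = -0.00813, so τ = 1/0.00813 = 123 s.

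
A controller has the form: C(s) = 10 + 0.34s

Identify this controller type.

This is a Proportional-Derivative (PD) controller.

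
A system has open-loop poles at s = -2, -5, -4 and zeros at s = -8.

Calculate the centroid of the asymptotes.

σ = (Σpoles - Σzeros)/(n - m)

σ = (Σpoles - Σzeros)/(n - m) = (-11 - (-8))/(3 - 1) = -3/2 = -1.5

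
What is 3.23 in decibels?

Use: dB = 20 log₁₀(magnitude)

dB = 20 log₁₀(3.23) = 10.2 dB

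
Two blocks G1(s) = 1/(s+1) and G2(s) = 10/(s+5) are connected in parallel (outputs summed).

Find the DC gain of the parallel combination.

Parallel: G_eq = G1 + G2. DC gain = G1(0) + G2(0) = 1/1 + 10/5 = 1 + 2 = 3.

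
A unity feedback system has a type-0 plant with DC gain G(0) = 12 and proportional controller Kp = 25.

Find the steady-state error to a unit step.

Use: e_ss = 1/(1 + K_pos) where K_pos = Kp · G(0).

K_pos = Kp · G(0) = 25 × 12 = 300. e_ss = 1/(1 + 300) = 0.0033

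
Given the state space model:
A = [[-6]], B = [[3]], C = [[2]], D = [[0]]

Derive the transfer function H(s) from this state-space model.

(sI - A)⁻¹ = 1/(s + 6). H(s) = 2 × 3/(s + 6) + 0 = 6/(s + 6).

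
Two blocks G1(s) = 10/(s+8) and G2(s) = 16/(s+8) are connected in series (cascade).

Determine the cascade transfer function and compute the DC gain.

Series: multiply transfer functions. G_eq = 10/(s+8) × 16/(s+8) = 160/((s+8)(s+8)). DC gain = 160/(8×8) = 2.5.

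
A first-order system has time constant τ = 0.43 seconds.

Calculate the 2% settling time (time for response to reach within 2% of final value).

For first-order system, 2% settling time ≈ 4τ = 4 × 0.43 = 1.72 s.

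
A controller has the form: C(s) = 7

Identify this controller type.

This is a Proportional (P) controller.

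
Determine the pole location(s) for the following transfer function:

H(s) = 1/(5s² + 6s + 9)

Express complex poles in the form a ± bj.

Discriminant = 6² - 4×5×9 = 36 - 180 = -144 < 0, so the poles are a complex conjugate pair s = (-6 ± j√144)/(2×5). Real part = -6/(2×5) = -6/10 = -0.6; imaginary part = ±√144/(2×5) = 12/10 = 1.2. Poles: s = -0.6 ± 1.2j.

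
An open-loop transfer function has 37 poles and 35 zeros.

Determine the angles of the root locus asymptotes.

n - m = 37 - 35 = 2. Angles: θk = (2k + 1)·180°/2 = 90°, 270°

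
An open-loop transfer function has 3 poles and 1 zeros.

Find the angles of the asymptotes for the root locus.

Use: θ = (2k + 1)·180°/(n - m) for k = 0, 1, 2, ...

n - m = 3 - 1 = 2. Angles: θk = (2k + 1)·180°/2 = 90°, 270°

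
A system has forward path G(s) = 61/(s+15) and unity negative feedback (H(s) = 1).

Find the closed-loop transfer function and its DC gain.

T(s) = G/(1+GH) = [61/(s+15)] / [1 + 61/(s+15)] = 61/(s+15+61) = 61/(s+76). DC gain = 61/76 = 0.8026.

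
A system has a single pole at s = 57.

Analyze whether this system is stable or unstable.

Pole at s = 57 is in the right half-plane. Unstable.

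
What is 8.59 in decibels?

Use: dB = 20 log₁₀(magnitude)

dB = 20 log₁₀(8.59) = 18.7 dB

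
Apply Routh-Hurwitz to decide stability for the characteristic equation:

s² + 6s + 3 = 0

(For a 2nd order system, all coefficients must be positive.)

Coefficients: 1, 6, 3. All positive, so system is stable.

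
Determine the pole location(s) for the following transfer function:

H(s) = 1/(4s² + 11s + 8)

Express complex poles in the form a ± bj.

Discriminant = 11² - 4×4×8 = 121 - 128 = -7 < 0, so the poles are a complex conjugate pair s = (-11 ± j√7)/(2×4). Real part = -11/(2×4) = -11/8 = -1.375; imaginary part = ±√7/(2×4) ≈ 0.3307. Poles: s = -1.375 ± 0.3307j.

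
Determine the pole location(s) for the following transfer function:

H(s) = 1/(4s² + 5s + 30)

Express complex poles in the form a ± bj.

Discriminant = 5² - 4×4×30 = 25 - 480 = -455 < 0, so the poles are a complex conjugate pair s = (-5 ± j√455)/(2×4). Real part = -5/(2×4) = -5/8 = -0.625; imaginary part = ±√455/(2×4) ≈ 2.6663. Poles: s = -0.625 ± 2.6663j.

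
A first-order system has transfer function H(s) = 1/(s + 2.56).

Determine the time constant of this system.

For H(s) = 1/(s + 1/τ), the pole is at -1/τ = -2.56, so τ = 1/2.56 = 0.390625 s.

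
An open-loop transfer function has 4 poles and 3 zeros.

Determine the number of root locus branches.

Root locus has n branches where n = number of poles = 4.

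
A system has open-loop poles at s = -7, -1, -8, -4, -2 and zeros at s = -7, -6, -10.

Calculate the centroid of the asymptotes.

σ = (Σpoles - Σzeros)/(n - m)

σ = (Σpoles - Σzeros)/(n - m) = (-22 - (-23))/(5 - 3) = 1/2 = 0.5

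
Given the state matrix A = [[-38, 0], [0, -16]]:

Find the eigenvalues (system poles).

For diagonal matrix, eigenvalues are diagonal entries: λ₁ = -38, λ₂ = -16.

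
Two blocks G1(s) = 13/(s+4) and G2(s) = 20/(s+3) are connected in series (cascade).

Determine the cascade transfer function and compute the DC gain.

Series: multiply transfer functions. G_eq = 13/(s+4) × 20/(s+3) = 260/((s+4)(s+3)). DC gain = 260/(4×3) = 21.6667.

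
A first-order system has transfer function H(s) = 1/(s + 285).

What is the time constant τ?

For H(s) = 1/(s + 1/τ), the pole is at -1/τ = -285, so τ = 1/285 = 0.0035 s.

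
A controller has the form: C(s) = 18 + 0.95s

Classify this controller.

This is a Proportional-Derivative (PD) controller.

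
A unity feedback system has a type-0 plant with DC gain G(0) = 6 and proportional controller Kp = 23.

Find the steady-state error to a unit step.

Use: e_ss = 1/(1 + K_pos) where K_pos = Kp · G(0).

K_pos = Kp · G(0) = 23 × 6 = 138. e_ss = 1/(1 + 138) = 0.0072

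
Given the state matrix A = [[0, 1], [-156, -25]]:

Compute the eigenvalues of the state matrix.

det(A - λI) = λ² - (-25)λ + 156 = (λ - (-13))(λ - (-12)). Eigenvalues: -13, -12.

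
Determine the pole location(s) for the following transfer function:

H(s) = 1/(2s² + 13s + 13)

Discriminant = 13² - 4×2×13 = 169 - 104 = 65 > 0, so two distinct real poles. Using quadratic formula: s = (-13 ± √65)/(2×2) = (-13 ± √65)/4, with √65 ≈ 8.0623. s₁ ≈ -1.2344, s₂ ≈ -5.2656. Poles: s₁ = -1.2344, s₂ = -5.2656.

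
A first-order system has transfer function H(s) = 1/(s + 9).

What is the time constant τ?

For H(s) = 1/(s + 1/τ), the pole is at -1/τ = -9, so τ = 1/9 = 0.1111 s.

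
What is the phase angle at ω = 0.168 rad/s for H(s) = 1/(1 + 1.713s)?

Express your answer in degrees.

Phase = -arctan(ωτ) = -arctan(0.168 × 1.713) = -16.1°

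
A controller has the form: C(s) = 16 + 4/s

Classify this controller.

This is a Proportional-Integral (PI) controller.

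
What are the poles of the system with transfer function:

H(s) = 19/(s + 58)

Pole is where denominator = 0: s + 58 = 0, so s = -58.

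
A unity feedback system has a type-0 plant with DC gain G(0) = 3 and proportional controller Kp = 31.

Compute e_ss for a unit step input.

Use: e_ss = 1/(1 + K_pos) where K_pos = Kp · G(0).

K_pos = Kp · G(0) = 31 × 3 = 93. e_ss = 1/(1 + 93) = 0.0106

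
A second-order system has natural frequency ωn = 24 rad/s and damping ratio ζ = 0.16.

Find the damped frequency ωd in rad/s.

ωd = ωn√(1 - ζ²) = 24√(1 - 0.16²) = 23.69 rad/s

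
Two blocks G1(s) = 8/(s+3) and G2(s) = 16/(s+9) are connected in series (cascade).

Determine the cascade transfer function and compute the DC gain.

Series: multiply transfer functions. G_eq = 8/(s+3) × 16/(s+9) = 128/((s+3)(s+9)). DC gain = 128/(3×9) = 4.7407.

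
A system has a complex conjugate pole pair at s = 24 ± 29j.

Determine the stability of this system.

Real part of poles is 24 (> 0, right half-plane). Unstable.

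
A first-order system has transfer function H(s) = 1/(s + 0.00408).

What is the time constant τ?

For H(s) = 1/(s + 1/τ), the pole is at -1/τ = -0.00408, so τ = 1/0.00408 = 245.1 s.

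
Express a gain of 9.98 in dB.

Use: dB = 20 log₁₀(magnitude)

dB = 20 log₁₀(9.98) = 20.0 dB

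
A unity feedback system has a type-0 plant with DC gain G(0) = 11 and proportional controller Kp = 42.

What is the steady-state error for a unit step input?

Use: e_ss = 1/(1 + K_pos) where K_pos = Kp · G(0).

K_pos = Kp · G(0) = 42 × 11 = 462. e_ss = 1/(1 + 462) = 0.0022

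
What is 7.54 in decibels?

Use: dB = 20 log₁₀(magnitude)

dB = 20 log₁₀(7.54) = 17.5 dB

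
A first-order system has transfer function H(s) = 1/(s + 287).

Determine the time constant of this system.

For H(s) = 1/(s + 1/τ), the pole is at -1/τ = -287, so τ = 1/287 = 0.0035 s.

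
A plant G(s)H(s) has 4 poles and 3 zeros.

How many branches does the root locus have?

Root locus has n branches where n = number of poles = 4.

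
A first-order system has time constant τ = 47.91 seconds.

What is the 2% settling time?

For first-order system, 2% settling time ≈ 4τ = 4 × 47.91 = 191.64 s.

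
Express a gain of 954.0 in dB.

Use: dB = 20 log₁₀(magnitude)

dB = 20 log₁₀(954.0) = 59.6 dB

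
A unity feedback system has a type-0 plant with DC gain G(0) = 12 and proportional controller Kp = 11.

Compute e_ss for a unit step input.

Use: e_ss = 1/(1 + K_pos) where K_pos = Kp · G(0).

K_pos = Kp · G(0) = 11 × 12 = 132. e_ss = 1/(1 + 132) = 0.0075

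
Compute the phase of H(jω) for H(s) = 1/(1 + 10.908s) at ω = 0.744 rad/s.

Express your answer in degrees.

Phase = -arctan(ωτ) = -arctan(0.744 × 10.908) = -83.0°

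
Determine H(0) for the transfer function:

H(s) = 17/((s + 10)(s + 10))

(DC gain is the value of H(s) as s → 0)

DC gain = H(0) = 17/(10 × 10) = 17/100 = 0.17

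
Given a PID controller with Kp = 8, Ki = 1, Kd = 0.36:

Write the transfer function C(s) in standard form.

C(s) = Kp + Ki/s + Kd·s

Substituting values: C(s) = 8 + 1/s + 0.36s = (0.36s² + 8s + 1)/s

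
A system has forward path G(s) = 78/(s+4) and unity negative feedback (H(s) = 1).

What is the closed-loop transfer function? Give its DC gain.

T(s) = G/(1+GH) = [78/(s+4)] / [1 + 78/(s+4)] = 78/(s+4+78) = 78/(s+82). DC gain = 78/82 = 0.9512.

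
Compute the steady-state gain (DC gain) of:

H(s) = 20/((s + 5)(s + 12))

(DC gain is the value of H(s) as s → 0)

DC gain = H(0) = 20/(5 × 12) = 20/60 = 0.3333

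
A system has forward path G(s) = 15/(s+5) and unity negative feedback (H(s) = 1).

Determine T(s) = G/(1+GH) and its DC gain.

T(s) = G/(1+GH) = [15/(s+5)] / [1 + 15/(s+5)] = 15/(s+5+15) = 15/(s+20). DC gain = 15/20 = 0.75.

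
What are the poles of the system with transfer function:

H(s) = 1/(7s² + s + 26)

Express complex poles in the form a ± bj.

Discriminant = 1² - 4×7×26 = 1 - 728 = -727 < 0, so the poles are a complex conjugate pair s = (-1 ± j√727)/(2×7). Real part = -1/(2×7) = -1/14 ≈ -0.0714; imaginary part = ±√727/(2×7) ≈ 1.9259. Poles: s = -0.0714 ± 1.9259j.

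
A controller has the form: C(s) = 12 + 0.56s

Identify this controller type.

This is a Proportional-Derivative (PD) controller.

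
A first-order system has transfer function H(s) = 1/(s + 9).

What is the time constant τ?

For H(s) = 1/(s + 1/τ), the pole is at -1/τ = -9, so τ = 1/9 = 0.1111 s.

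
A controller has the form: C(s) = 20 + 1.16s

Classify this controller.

This is a Proportional-Derivative (PD) controller.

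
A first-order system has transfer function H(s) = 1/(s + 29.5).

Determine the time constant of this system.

For H(s) = 1/(s + 1/τ), the pole is at -1/τ = -29.5, so τ = 1/29.5 = 0.0339 s.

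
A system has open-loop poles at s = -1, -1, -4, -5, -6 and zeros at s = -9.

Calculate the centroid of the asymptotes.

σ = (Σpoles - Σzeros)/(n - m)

σ = (Σpoles - Σzeros)/(n - m) = (-17 - (-9))/(5 - 1) = -8/4 = -2.0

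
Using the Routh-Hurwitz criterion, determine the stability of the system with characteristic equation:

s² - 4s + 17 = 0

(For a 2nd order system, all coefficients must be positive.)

Coefficients: 1, -4, 17. b=-4 not positive, so system is unstable.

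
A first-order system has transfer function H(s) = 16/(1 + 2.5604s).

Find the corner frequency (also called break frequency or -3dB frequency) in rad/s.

Corner frequency = 1/τ = 1/2.5604 = 0.391 rad/s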